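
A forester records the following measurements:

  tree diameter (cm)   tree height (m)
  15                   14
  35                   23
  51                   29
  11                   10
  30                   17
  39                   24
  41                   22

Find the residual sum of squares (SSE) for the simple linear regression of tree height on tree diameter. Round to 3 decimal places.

15.180

n = 7, Σx = 222, Σy = 139, Σxy = 4952, Σx² = 8274, Σy² = 3015
Sxx = Σx² − (Σx)²/n = 8274 − 7040.571429 = 1233.428571
Sxy = Σxy − (Σx)(Σy)/n = 4952 − 4408.285714 = 543.714286
Syy = Σy² − (Σy)²/n = 3015 − 2760.142857 = 254.857143
b = Sxy/Sxx = 543.714286/1233.428571 = 0.440815
SSE = Syy − b·Sxy = 254.857143 − 0.440815·543.714286 = 15.179523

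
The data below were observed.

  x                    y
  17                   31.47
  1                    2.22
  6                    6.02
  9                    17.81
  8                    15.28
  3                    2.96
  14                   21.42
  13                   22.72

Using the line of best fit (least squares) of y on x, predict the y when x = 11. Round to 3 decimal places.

18.902

n = 8, Σx = 71, Σy = 119.9, Σxy = 1459.98, Σx² = 845
Sxx = Σx² − (Σx)²/n = 845 − 630.125 = 214.875
Sxy = Σxy − (Σx)(Σy)/n = 1459.98 − 1064.1125 = 395.8675
b = Sxy/Sxx = 395.8675/214.875 = 1.842315
a = ȳ − b·x̄ = 14.9875 − 1.842315·8.875 = -1.363048
ŷ(11) = a + b·11 = -1.363048 + 1.842315·11 = 18.902420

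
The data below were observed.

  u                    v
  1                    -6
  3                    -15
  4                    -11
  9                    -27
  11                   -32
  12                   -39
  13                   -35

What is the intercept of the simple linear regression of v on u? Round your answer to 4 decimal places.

n = 7, Σx = 53, Σy = -165, Σxy = -1613, Σx² = 541
Sxx = Σx² − (Σx)²/n = 541 − 401.285714 = 139.714286
Sxy = Σxy − (Σx)(Σy)/n = -1613 − (-1249.285714) = -363.714286
b = Sxy/Sxx = -363.714286/139.714286 = -2.603272
a = ȳ − b·x̄ = -23.571429 − (-2.603272)·7.571429 = -3.860941

-3.8609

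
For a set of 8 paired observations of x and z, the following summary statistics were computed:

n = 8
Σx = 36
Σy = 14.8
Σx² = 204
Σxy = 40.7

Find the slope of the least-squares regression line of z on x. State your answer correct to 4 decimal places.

-0.6167

Sxx = Σx² − (Σx)²/n = 204 − 162 = 42
Sxy = Σxy − (Σx)(Σy)/n = 40.7 − 66.6 = -25.9
b = Sxy/Sxx = -25.9/42 = -0.616667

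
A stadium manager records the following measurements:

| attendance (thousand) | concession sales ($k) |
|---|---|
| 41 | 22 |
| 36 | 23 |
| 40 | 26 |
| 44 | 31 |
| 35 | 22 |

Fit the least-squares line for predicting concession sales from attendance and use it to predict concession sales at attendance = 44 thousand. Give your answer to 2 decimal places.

n = 5, Σx = 196, Σy = 124, Σxy = 4904, Σx² = 7738
Sxx = Σx² − (Σx)²/n = 7738 − 7683.2 = 54.8
Sxy = Σxy − (Σx)(Σy)/n = 4904 − 4860.8 = 43.2
b = Sxy/Sxx = 43.2/54.8 = 0.788321
a = ȳ − b·x̄ = 24.8 − 0.788321·39.2 = -6.102190
ŷ(44) = a + b·44 = -6.102190 + 0.788321·44 = 28.583942

28.58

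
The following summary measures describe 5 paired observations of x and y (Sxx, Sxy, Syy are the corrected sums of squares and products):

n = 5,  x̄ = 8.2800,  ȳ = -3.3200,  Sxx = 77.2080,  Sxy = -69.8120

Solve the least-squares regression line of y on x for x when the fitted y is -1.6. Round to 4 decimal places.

b = Sxy/Sxx = -69.812/77.208 = -0.904207
a = ȳ − b·x̄ = -3.32 − (-0.904207)·8.28 = 4.166832
Set a + b·x = -1.6: x = (-1.6 − 4.166832) / (-0.904207) = 6.377780

6.3778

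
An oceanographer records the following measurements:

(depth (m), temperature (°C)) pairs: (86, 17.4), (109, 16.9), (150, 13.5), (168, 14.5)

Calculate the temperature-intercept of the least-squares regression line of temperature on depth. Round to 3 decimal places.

21.379

n = 4, Σx = 513, Σy = 62.3, Σxy = 7799.5, Σx² = 70001
Sxx = Σx² − (Σx)²/n = 70001 − 65792.25 = 4208.75
Sxy = Σxy − (Σx)(Σy)/n = 7799.5 − 7989.975 = -190.475
b = Sxy/Sxx = -190.475/4208.75 = -0.045257
a = ȳ − b·x̄ = 15.575 − (-0.045257)·128.25 = 21.379198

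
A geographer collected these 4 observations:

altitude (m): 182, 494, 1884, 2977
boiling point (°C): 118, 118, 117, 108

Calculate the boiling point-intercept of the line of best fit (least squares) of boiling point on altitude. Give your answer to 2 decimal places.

119.78

n = 4, Σx = 5537, Σy = 461, Σxy = 621712, Σx² = 12689145
Sxx = Σx² − (Σx)²/n = 12689145 − 7664592.25 = 5024552.75
Sxy = Σxy − (Σx)(Σy)/n = 621712 − 638139.25 = -16427.25
b = Sxy/Sxx = -16427.25/5024552.75 = -0.003269
a = ȳ − b·x̄ = 115.25 − (-0.003269)·1384.25 = 119.775661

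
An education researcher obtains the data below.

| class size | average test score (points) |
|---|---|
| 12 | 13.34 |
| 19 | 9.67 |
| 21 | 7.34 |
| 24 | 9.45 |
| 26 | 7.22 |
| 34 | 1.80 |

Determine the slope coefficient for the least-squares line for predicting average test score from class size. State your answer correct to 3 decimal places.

-0.490

n = 6, Σx = 136, Σy = 48.82, Σxy = 973.67, Σx² = 3354
Sxx = Σx² − (Σx)²/n = 3354 − 3082.666667 = 271.333333
Sxy = Σxy − (Σx)(Σy)/n = 973.67 − 1106.586667 = -132.916667
b = Sxy/Sxx = -132.916667/271.333333 = -0.489865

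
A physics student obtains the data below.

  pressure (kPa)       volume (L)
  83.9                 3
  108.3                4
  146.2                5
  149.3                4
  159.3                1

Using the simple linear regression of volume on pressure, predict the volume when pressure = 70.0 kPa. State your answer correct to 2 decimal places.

n = 5, Σx = 647, Σy = 17, Σxy = 2172.4, Σx² = 87809.52
Sxx = Σx² − (Σx)²/n = 87809.52 − 83721.8 = 4087.72
Sxy = Σxy − (Σx)(Σy)/n = 2172.4 − 2199.8 = -27.4
b = Sxy/Sxx = -27.4/4087.72 = -0.006703
a = ȳ − b·x̄ = 3.4 − (-0.006703)·129.4 = 4.267369
ŷ(70.0) = a + b·70.0 = 4.267369 + (-0.006703)·70 = 3.798158

3.80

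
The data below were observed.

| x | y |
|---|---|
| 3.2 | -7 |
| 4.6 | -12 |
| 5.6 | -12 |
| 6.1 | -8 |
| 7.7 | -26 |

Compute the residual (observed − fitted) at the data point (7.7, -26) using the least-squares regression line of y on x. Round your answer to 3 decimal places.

n = 5, Σx = 27.2, Σy = -65, Σxy = -393.8, Σx² = 159.26
Sxx = Σx² − (Σx)²/n = 159.26 − 147.968 = 11.292
Sxy = Σxy − (Σx)(Σy)/n = -393.8 − (-353.6) = -40.2
b = Sxy/Sxx = -40.2/11.292 = -3.560043
a = ȳ − b·x̄ = -13 − (-3.560043)·5.44 = 6.366631
ŷ(7.7) = 6.366631 + (-3.560043)·7.7 = -21.045696
residual = y − ŷ = -26 − (-21.045696) = -4.954304

-4.954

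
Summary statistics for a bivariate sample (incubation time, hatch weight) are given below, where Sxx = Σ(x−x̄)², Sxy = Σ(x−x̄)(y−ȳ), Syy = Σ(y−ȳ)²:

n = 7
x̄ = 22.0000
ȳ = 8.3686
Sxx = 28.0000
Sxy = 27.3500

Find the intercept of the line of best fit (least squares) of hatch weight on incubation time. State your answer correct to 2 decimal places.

b = Sxy/Sxx = 27.35/28 = 0.976786
a = ȳ − b·x̄ = 8.3686 − 0.976786·22 = -13.120686

-13.12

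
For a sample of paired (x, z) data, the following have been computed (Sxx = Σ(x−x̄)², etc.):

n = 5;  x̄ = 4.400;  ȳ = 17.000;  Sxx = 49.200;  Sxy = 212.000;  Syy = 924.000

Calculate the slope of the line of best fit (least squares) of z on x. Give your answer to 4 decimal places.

b = Sxy/Sxx = 212/49.2 = 4.308943

4.3089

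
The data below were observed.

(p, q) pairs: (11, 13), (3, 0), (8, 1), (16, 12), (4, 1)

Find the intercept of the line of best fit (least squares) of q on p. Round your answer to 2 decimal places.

-3.52

n = 5, Σx = 42, Σy = 27, Σxy = 347, Σx² = 466
Sxx = Σx² − (Σx)²/n = 466 − 352.8 = 113.2
Sxy = Σxy − (Σx)(Σy)/n = 347 − 226.8 = 120.2
b = Sxy/Sxx = 120.2/113.2 = 1.061837
a = ȳ − b·x̄ = 5.4 − 1.061837·8.4 = -3.519435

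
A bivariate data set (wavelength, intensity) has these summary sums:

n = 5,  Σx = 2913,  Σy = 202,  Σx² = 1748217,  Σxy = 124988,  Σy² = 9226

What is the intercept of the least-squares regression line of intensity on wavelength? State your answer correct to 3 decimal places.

-42.855

Sxx = Σx² − (Σx)²/n = 1748217 − 1697113.8 = 51103.2
Sxy = Σxy − (Σx)(Σy)/n = 124988 − 117685.2 = 7302.8
b = Sxy/Sxx = 7302.8/51103.2 = 0.142903
a = ȳ − b·x̄ = 40.4 − 0.142903·582.6 = -42.855281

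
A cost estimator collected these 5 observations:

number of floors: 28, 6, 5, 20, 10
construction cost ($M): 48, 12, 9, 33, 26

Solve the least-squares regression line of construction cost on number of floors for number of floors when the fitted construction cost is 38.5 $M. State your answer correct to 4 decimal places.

22.0446

n = 5, Σx = 69, Σy = 128, Σxy = 2381, Σx² = 1345
Sxx = Σx² − (Σx)²/n = 1345 − 952.2 = 392.8
Sxy = Σxy − (Σx)(Σy)/n = 2381 − 1766.4 = 614.6
b = Sxy/Sxx = 614.6/392.8 = 1.564664
a = ȳ − b·x̄ = 25.6 − 1.564664·13.8 = 4.007637
Set a + b·x = 38.5: x = (38.5 − 4.007637) / 1.564664 = 22.044582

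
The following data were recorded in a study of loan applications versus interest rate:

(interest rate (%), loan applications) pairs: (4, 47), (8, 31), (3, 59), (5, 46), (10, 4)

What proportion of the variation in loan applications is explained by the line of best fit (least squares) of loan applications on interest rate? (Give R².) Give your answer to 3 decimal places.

0.939

n = 5, Σx = 30, Σy = 187, Σxy = 883, Σx² = 214, Σy² = 8783
Sxx = Σx² − (Σx)²/n = 214 − 180 = 34
Sxy = Σxy − (Σx)(Σy)/n = 883 − 1122 = -239
Syy = Σy² − (Σy)²/n = 8783 − 6993.8 = 1789.2
R² = Sxy²/(Sxx·Syy) = (-239)²/(34·1789.2) = 0.938984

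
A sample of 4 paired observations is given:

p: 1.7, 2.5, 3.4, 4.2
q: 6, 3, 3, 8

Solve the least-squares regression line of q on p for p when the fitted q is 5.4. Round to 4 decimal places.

n = 4, Σx = 11.8, Σy = 20, Σxy = 61.5, Σx² = 38.34
Sxx = Σx² − (Σx)²/n = 38.34 − 34.81 = 3.53
Sxy = Σxy − (Σx)(Σy)/n = 61.5 − 59 = 2.5
b = Sxy/Sxx = 2.5/3.53 = 0.708215
a = ȳ − b·x̄ = 5 − 0.708215·2.95 = 2.910765
Set a + b·x = 5.4: x = (5.4 − 2.910765) / 0.708215 = 3.5148

3.5148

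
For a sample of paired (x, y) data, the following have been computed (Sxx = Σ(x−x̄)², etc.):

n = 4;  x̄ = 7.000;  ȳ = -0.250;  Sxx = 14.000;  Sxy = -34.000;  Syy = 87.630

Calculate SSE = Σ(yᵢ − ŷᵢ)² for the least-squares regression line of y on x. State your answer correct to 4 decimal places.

b = Sxy/Sxx = -34/14 = -2.428571
SSE = Syy − b·Sxy = 87.63 − (-2.428571)·(-34) = 5.058571

5.0586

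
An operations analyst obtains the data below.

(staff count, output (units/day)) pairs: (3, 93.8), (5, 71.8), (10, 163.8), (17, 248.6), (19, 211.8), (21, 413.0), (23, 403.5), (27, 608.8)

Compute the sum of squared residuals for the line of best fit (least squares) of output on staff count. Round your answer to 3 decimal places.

n = 8, Σx = 125, Σy = 2215.1, Σxy = 44919.9, Σx² = 2483, Σy² = 851464.01
Sxx = Σx² − (Σx)²/n = 2483 − 1953.125 = 529.875
Sxy = Σxy − (Σx)(Σy)/n = 44919.9 − 34610.9375 = 10308.9625
Syy = Σy² − (Σy)²/n = 851464.01 − 613333.50125 = 238130.50875
b = Sxy/Sxx = 10308.9625/529.875 = 19.455461
SSE = Syy − b·Sxy = 238130.50875 − 19.455461·10308.9625 = 37564.888884

37564.889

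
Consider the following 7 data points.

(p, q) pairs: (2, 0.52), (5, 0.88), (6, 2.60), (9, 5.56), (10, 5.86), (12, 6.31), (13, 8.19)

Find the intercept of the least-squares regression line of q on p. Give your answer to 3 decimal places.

n = 7, Σx = 57, Σy = 29.92, Σxy = 311.87, Σx² = 559
Sxx = Σx² − (Σx)²/n = 559 − 464.142857 = 94.857143
Sxy = Σxy − (Σx)(Σy)/n = 311.87 − 243.634286 = 68.235714
b = Sxy/Sxx = 68.235714/94.857143 = 0.719352
a = ȳ − b·x̄ = 4.274286 − 0.719352·8.142857 = -1.583298

-1.583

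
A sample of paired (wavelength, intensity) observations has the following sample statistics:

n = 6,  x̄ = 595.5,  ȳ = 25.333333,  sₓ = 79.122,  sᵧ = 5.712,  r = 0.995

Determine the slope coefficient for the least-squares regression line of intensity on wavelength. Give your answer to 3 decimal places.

0.072

b = r · sᵧ/sₓ = 0.995 · 5.712/79.122 = 0.071831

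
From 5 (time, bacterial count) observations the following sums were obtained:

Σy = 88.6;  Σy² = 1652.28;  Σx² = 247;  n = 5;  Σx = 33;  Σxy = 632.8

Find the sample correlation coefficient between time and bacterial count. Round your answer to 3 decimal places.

0.980

Sxx = Σx² − (Σx)²/n = 247 − 217.8 = 29.2
Sxy = Σxy − (Σx)(Σy)/n = 632.8 − 584.76 = 48.04
Syy = Σy² − (Σy)²/n = 1652.28 − 1569.992 = 82.288
r = Sxy/√(Sxx·Syy) = 48.04/√(2402.8096) = 48.04/49.018462 = 0.980039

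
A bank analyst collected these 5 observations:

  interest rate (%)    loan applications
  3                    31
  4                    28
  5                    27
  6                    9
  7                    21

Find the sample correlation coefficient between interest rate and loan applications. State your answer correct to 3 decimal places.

-0.706

n = 5, Σx = 25, Σy = 116, Σxy = 541, Σx² = 135, Σy² = 2996
Sxx = Σx² − (Σx)²/n = 135 − 125 = 10
Sxy = Σxy − (Σx)(Σy)/n = 541 − 580 = -39
Syy = Σy² − (Σy)²/n = 2996 − 2691.2 = 304.8
r = Sxy/√(Sxx·Syy) = -39/√(3048) = -39/55.208695 = -0.706410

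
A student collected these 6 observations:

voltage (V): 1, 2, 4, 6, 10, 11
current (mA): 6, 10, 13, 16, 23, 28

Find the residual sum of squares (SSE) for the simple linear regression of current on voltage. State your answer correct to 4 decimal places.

7.2500

n = 6, Σx = 34, Σy = 96, Σxy = 712, Σx² = 278, Σy² = 1874
Sxx = Σx² − (Σx)²/n = 278 − 192.666667 = 85.333333
Sxy = Σxy − (Σx)(Σy)/n = 712 − 544 = 168
Syy = Σy² − (Σy)²/n = 1874 − 1536 = 338
b = Sxy/Sxx = 168/85.333333 = 1.96875
SSE = Syy − b·Sxy = 338 − 1.96875·168 = 7.25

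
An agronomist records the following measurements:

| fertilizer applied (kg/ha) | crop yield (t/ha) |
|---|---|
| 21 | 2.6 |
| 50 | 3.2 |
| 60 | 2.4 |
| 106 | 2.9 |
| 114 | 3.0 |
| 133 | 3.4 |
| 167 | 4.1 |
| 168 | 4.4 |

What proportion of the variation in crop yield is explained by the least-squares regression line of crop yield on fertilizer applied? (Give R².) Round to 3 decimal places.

0.701

n = 8, Σx = 819, Σy = 26, Σxy = 2884.1, Σx² = 104575, Σy² = 87.9
Sxx = Σx² − (Σx)²/n = 104575 − 83845.125 = 20729.875
Sxy = Σxy − (Σx)(Σy)/n = 2884.1 − 2661.75 = 222.35
Syy = Σy² − (Σy)²/n = 87.9 − 84.5 = 3.4
R² = Sxy²/(Sxx·Syy) = (222.35)²/(20729.875·3.4) = 0.701453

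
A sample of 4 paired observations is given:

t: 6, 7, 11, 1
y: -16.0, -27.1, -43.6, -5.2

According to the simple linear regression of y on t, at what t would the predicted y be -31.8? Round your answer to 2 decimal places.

n = 4, Σx = 25, Σy = -91.9, Σxy = -770.5, Σx² = 207
Sxx = Σx² − (Σx)²/n = 207 − 156.25 = 50.75
Sxy = Σxy − (Σx)(Σy)/n = -770.5 − (-574.375) = -196.125
b = Sxy/Sxx = -196.125/50.75 = -3.864532
a = ȳ − b·x̄ = -22.975 − (-3.864532)·6.25 = 1.178325
Set a + b·x = -31.8: x = (-31.8 − 1.178325) / (-3.864532) = 8.533588

8.53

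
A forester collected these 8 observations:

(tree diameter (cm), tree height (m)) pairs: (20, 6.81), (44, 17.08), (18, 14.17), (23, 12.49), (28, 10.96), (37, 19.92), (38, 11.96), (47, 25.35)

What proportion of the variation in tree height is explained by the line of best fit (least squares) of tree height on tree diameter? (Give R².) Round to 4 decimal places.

n = 8, Σx = 255, Σy = 118.74, Σxy = 4119.9, Σx² = 8995, Σy² = 1997.4836
Sxx = Σx² − (Σx)²/n = 8995 − 8128.125 = 866.875
Sxy = Σxy − (Σx)(Σy)/n = 4119.9 − 3784.8375 = 335.0625
Syy = Σy² − (Σy)²/n = 1997.4836 − 1762.39845 = 235.08515
R² = Sxy²/(Sxx·Syy) = (335.0625)²/(866.875·235.08515) = 0.550896

0.5509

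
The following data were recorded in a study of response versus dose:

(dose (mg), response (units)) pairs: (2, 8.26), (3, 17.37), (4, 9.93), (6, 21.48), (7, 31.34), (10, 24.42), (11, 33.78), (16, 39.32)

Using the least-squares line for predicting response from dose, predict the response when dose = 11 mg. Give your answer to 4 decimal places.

n = 8, Σx = 59, Σy = 185.9, Σxy = 1701.51, Σx² = 591
Sxx = Σx² − (Σx)²/n = 591 − 435.125 = 155.875
Sxy = Σxy − (Σx)(Σy)/n = 1701.51 − 1371.0125 = 330.4975
b = Sxy/Sxx = 330.4975/155.875 = 2.120273
a = ȳ − b·x̄ = 23.2375 − 2.120273·7.375 = 7.600489
ŷ(11) = a + b·11 = 7.600489 + 2.120273·11 = 30.923488

30.9235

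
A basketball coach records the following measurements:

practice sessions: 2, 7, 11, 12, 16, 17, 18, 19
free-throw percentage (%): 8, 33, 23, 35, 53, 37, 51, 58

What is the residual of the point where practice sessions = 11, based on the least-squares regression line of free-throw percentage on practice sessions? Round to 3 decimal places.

n = 8, Σx = 102, Σy = 298, Σxy = 4417, Σx² = 1548
Sxx = Σx² − (Σx)²/n = 1548 − 1300.5 = 247.5
Sxy = Σxy − (Σx)(Σy)/n = 4417 − 3799.5 = 617.5
b = Sxy/Sxx = 617.5/247.5 = 2.494949
a = ȳ − b·x̄ = 37.25 − 2.494949·12.75 = 5.439394
ŷ(11) = 5.439394 + 2.494949·11 = 32.883838
residual = y − ŷ = 23 − 32.883838 = -9.883838

-9.884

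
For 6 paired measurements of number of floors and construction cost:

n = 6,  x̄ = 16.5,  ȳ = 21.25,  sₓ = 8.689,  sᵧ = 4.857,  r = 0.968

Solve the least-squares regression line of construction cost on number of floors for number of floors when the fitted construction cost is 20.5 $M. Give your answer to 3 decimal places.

b = r · sᵧ/sₓ = 0.968 · 4.857/8.689 = 0.541095
a = ȳ − b·x̄ = 21.25 − 0.541095·16.5 = 12.321930
Set a + b·x = 20.5: x = (20.5 − 12.321930) / 0.541095 = 15.113922

15.114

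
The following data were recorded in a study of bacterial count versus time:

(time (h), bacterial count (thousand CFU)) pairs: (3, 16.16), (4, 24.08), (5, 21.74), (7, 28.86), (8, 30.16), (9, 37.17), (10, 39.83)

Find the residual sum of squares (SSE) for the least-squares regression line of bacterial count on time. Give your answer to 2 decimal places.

n = 7, Σx = 46, Σy = 198, Σxy = 1429.63, Σx² = 344, Σy² = 6024.1826
Sxx = Σx² − (Σx)²/n = 344 − 302.285714 = 41.714286
Sxy = Σxy − (Σx)(Σy)/n = 1429.63 − 1301.142857 = 128.487143
Syy = Σy² − (Σy)²/n = 6024.1826 − 5600.571429 = 423.611171
b = Sxy/Sxx = 128.487143/41.714286 = 3.080171
SSE = Syy − b·Sxy = 423.611171 − 3.080171·128.487143 = 27.848770

27.85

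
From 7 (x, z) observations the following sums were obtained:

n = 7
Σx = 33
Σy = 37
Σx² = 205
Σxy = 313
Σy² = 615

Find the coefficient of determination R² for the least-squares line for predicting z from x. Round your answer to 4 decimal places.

0.9262

Sxx = Σx² − (Σx)²/n = 205 − 155.571429 = 49.428571
Sxy = Σxy − (Σx)(Σy)/n = 313 − 174.428571 = 138.571429
Syy = Σy² − (Σy)²/n = 615 − 195.571429 = 419.428571
R² = Sxy²/(Sxx·Syy) = (138.571429)²/(49.428571·419.428571) = 0.926214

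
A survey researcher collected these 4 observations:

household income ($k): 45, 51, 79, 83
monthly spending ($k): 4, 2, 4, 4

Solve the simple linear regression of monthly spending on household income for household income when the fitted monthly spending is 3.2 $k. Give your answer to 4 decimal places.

52.1111

n = 4, Σx = 258, Σy = 14, Σxy = 930, Σx² = 17756
Sxx = Σx² − (Σx)²/n = 17756 − 16641 = 1115
Sxy = Σxy − (Σx)(Σy)/n = 930 − 903 = 27
b = Sxy/Sxx = 27/1115 = 0.024215
a = ȳ − b·x̄ = 3.5 − 0.024215·64.5 = 1.938117
Set a + b·x = 3.2: x = (3.2 − 1.938117) / 0.024215 = 52.111111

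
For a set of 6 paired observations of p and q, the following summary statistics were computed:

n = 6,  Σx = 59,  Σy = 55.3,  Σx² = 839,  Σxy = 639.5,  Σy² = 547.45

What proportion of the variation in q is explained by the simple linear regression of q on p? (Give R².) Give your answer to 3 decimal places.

0.937

Sxx = Σx² − (Σx)²/n = 839 − 580.166667 = 258.833333
Sxy = Σxy − (Σx)(Σy)/n = 639.5 − 543.783333 = 95.716667
Syy = Σy² − (Σy)²/n = 547.45 − 509.681667 = 37.768333
R² = Sxy²/(Sxx·Syy) = (95.716667)²/(258.833333·37.768333) = 0.937189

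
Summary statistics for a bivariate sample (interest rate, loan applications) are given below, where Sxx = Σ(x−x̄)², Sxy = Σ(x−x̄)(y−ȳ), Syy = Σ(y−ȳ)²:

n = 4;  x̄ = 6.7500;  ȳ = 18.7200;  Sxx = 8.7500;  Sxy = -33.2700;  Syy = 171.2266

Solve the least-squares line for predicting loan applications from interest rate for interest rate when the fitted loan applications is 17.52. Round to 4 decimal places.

b = Sxy/Sxx = -33.27/8.75 = -3.802286
a = ȳ − b·x̄ = 18.72 − (-3.802286)·6.75 = 44.385429
Set a + b·x = 17.52: x = (17.52 − 44.385429) / (-3.802286) = 7.065600

7.0656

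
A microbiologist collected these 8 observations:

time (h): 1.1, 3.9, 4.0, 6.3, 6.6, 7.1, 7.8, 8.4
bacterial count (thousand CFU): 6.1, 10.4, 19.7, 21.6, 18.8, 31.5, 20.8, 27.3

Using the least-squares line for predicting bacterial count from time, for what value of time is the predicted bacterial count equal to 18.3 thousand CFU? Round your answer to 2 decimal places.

n = 8, Σx = 45.2, Σy = 156.2, Σxy = 1001.44, Σx² = 297.48
Sxx = Σx² − (Σx)²/n = 297.48 − 255.38 = 42.1
Sxy = Σxy − (Σx)(Σy)/n = 1001.44 − 882.53 = 118.91
b = Sxy/Sxx = 118.91/42.1 = 2.824466
a = ȳ − b·x̄ = 19.525 − 2.824466·5.65 = 3.566770
Set a + b·x = 18.3: x = (18.3 − 3.566770) / 2.824466 = 5.216290

5.22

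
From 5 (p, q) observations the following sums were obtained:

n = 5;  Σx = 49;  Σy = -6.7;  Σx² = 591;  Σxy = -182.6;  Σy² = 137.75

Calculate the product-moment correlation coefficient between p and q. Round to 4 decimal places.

Sxx = Σx² − (Σx)²/n = 591 − 480.2 = 110.8
Sxy = Σxy − (Σx)(Σy)/n = -182.6 − (-65.66) = -116.94
Syy = Σy² − (Σy)²/n = 137.75 − 8.978 = 128.772
r = Sxy/√(Sxx·Syy) = -116.94/√(14267.9376) = -116.94/119.448473 = -0.979000

-0.9790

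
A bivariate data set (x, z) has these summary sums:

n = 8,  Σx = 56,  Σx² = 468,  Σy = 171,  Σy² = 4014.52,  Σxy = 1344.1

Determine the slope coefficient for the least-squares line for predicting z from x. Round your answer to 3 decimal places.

1.936

Sxx = Σx² − (Σx)²/n = 468 − 392 = 76
Sxy = Σxy − (Σx)(Σy)/n = 1344.1 − 1197 = 147.1
b = Sxy/Sxx = 147.1/76 = 1.935526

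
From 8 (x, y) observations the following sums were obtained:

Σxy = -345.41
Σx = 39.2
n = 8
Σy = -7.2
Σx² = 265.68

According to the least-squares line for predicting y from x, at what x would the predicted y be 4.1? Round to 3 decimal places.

Sxx = Σx² − (Σx)²/n = 265.68 − 192.08 = 73.6
Sxy = Σxy − (Σx)(Σy)/n = -345.41 − (-35.28) = -310.13
b = Sxy/Sxx = -310.13/73.6 = -4.213723
a = ȳ − b·x̄ = -0.9 − (-4.213723)·4.9 = 19.747242
Set a + b·x = 4.1: x = (4.1 − 19.747242) / (-4.213723) = 3.713401

3.713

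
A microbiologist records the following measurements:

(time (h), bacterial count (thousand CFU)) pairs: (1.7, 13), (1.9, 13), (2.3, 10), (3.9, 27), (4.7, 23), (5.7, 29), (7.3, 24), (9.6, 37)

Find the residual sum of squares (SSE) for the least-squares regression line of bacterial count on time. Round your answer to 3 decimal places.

n = 8, Σx = 37.1, Σy = 176, Σxy = 978.9, Σx² = 227.03, Σy² = 4482
Sxx = Σx² − (Σx)²/n = 227.03 − 172.05125 = 54.97875
Sxy = Σxy − (Σx)(Σy)/n = 978.9 − 816.2 = 162.7
Syy = Σy² − (Σy)²/n = 4482 − 3872 = 610
b = Sxy/Sxx = 162.7/54.97875 = 2.959325
SSE = Syy − b·Sxy = 610 − 2.959325·162.7 = 128.517791

128.518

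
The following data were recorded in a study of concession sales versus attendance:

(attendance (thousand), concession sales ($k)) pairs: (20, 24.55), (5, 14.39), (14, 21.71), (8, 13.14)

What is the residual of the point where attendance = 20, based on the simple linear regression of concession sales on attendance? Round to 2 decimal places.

n = 4, Σx = 47, Σy = 73.79, Σxy = 972.01, Σx² = 685
Sxx = Σx² − (Σx)²/n = 685 − 552.25 = 132.75
Sxy = Σxy − (Σx)(Σy)/n = 972.01 − 867.0325 = 104.9775
b = Sxy/Sxx = 104.9775/132.75 = 0.790791
a = ȳ − b·x̄ = 18.4475 − 0.790791·11.75 = 9.155706
ŷ(20) = 9.155706 + 0.790791·20 = 24.971525
residual = y − ŷ = 24.55 − 24.971525 = -0.421525

-0.42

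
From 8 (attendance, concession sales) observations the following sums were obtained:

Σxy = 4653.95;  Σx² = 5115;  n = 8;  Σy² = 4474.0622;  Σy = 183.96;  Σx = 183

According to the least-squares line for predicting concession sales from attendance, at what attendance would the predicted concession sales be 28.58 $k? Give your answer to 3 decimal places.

34.510

Sxx = Σx² − (Σx)²/n = 5115 − 4186.125 = 928.875
Sxy = Σxy − (Σx)(Σy)/n = 4653.95 − 4208.085 = 445.865
b = Sxy/Sxx = 445.865/928.875 = 0.480005
a = ȳ − b·x̄ = 22.995 − 0.480005·22.875 = 12.014877
Set a + b·x = 28.58: x = (28.58 − 12.014877) / 0.480005 = 34.510286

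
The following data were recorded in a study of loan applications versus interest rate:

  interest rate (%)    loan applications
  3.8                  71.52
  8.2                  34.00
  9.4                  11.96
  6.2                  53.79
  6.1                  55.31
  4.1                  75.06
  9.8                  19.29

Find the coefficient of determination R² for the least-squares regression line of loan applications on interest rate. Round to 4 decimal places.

0.9694

n = 7, Σx = 47.6, Σy = 320.93, Σxy = 1830.677, Σx² = 358.54, Σy² = 18372.8199
Sxx = Σx² − (Σx)²/n = 358.54 − 323.68 = 34.86
Sxy = Σxy − (Σx)(Σy)/n = 1830.677 − 2182.324 = -351.647
Syy = Σy² − (Σy)²/n = 18372.8199 − 14713.723557 = 3659.096343
R² = Sxy²/(Sxx·Syy) = (-351.647)²/(34.86·3659.096343) = 0.969421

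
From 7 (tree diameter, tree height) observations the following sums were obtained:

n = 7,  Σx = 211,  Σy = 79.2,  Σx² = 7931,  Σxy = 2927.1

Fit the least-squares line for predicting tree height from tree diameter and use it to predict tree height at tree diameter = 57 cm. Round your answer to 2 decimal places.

20.54

Sxx = Σx² − (Σx)²/n = 7931 − 6360.142857 = 1570.857143
Sxy = Σxy − (Σx)(Σy)/n = 2927.1 − 2387.314286 = 539.785714
b = Sxy/Sxx = 539.785714/1570.857143 = 0.343625
a = ȳ − b·x̄ = 11.314286 − 0.343625·30.142857 = 0.956448
ŷ(57) = a + b·57 = 0.956448 + 0.343625·57 = 20.543070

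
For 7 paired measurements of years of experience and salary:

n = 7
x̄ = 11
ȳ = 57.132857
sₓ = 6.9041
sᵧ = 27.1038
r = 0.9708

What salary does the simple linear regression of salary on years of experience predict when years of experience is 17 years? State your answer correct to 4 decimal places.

79.9996

b = r · sᵧ/sₓ = 0.9708 · 27.1038/6.9041 = 3.811122
a = ȳ − b·x̄ = 57.132857 − 3.811122·11 = 15.210512
ŷ(17) = a + b·17 = 15.210512 + 3.811122·17 = 79.999590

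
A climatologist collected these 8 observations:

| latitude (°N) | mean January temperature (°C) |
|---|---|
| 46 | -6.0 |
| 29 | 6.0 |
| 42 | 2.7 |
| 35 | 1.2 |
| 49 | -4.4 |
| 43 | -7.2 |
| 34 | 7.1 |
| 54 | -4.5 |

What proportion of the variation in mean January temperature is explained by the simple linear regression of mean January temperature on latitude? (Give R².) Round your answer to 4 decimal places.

0.6375

n = 8, Σx = 332, Σy = -5.1, Σxy = -473.4, Σx² = 14268, Σy² = 222.59
Sxx = Σx² − (Σx)²/n = 14268 − 13778 = 490
Sxy = Σxy − (Σx)(Σy)/n = -473.4 − (-211.65) = -261.75
Syy = Σy² − (Σy)²/n = 222.59 − 3.25125 = 219.33875
R² = Sxy²/(Sxx·Syy) = (-261.75)²/(490·219.33875) = 0.637473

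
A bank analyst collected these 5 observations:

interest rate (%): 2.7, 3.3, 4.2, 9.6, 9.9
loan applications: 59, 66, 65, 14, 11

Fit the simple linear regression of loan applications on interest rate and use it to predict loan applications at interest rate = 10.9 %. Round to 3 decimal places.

4.608

n = 5, Σx = 29.7, Σy = 215, Σxy = 893.4, Σx² = 225.99
Sxx = Σx² − (Σx)²/n = 225.99 − 176.418 = 49.572
Sxy = Σxy − (Σx)(Σy)/n = 893.4 − 1277.1 = -383.7
b = Sxy/Sxx = -383.7/49.572 = -7.740257
a = ȳ − b·x̄ = 43 − (-7.740257)·5.94 = 88.977124
ŷ(10.9) = a + b·10.9 = 88.977124 + (-7.740257)·10.9 = 4.608327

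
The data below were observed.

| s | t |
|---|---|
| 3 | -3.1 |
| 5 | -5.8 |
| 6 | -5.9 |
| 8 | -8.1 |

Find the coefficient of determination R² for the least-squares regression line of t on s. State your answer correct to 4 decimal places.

0.9640

n = 4, Σx = 22, Σy = -22.9, Σxy = -138.5, Σx² = 134, Σy² = 143.67
Sxx = Σx² − (Σx)²/n = 134 − 121 = 13
Sxy = Σxy − (Σx)(Σy)/n = -138.5 − (-125.95) = -12.55
Syy = Σy² − (Σy)²/n = 143.67 − 131.1025 = 12.5675
R² = Sxy²/(Sxx·Syy) = (-12.55)²/(13·12.5675) = 0.964040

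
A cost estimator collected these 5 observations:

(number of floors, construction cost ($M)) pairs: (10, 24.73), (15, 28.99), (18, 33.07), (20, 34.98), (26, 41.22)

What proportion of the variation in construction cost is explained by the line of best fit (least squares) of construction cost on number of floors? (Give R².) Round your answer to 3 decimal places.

0.996

n = 5, Σx = 89, Σy = 162.99, Σxy = 3048.73, Σx² = 1725, Σy² = 5468.3067
Sxx = Σx² − (Σx)²/n = 1725 − 1584.2 = 140.8
Sxy = Σxy − (Σx)(Σy)/n = 3048.73 − 2901.222 = 147.508
Syy = Σy² − (Σy)²/n = 5468.3067 − 5313.14802 = 155.15868
R² = Sxy²/(Sxx·Syy) = (147.508)²/(140.8·155.15868) = 0.995984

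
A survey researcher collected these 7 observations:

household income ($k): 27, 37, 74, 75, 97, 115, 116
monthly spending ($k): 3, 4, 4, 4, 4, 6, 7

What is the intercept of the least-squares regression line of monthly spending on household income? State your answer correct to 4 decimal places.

2.0716

n = 7, Σx = 541, Σy = 32, Σxy = 2715, Σx² = 49289
Sxx = Σx² − (Σx)²/n = 49289 − 41811.571429 = 7477.428571
Sxy = Σxy − (Σx)(Σy)/n = 2715 − 2473.142857 = 241.857143
b = Sxy/Sxx = 241.857143/7477.428571 = 0.032345
a = ȳ − b·x̄ = 4.571429 − 0.032345·77.285714 = 2.071625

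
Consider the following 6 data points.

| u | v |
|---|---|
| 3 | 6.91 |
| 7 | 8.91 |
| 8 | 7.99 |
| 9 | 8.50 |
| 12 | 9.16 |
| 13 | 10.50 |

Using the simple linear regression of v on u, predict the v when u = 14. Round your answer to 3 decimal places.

10.256

n = 6, Σx = 52, Σy = 51.97, Σxy = 469.94, Σx² = 516
Sxx = Σx² − (Σx)²/n = 516 − 450.666667 = 65.333333
Sxy = Σxy − (Σx)(Σy)/n = 469.94 − 450.406667 = 19.533333
b = Sxy/Sxx = 19.533333/65.333333 = 0.298980
a = ȳ − b·x̄ = 8.661667 − 0.298980·8.666667 = 6.070510
ŷ(14) = a + b·14 = 6.070510 + 0.298980·14 = 10.256224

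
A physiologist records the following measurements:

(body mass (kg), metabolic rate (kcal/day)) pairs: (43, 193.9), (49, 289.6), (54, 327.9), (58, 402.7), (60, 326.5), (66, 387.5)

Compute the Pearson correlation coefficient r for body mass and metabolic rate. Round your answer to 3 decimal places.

0.879

n = 6, Σx = 330, Σy = 1928.1, Σxy = 108756.3, Σx² = 18486, Σy² = 647909.57
Sxx = Σx² − (Σx)²/n = 18486 − 18150 = 336
Sxy = Σxy − (Σx)(Σy)/n = 108756.3 − 106045.5 = 2710.8
Syy = Σy² − (Σy)²/n = 647909.57 − 619594.935 = 28314.635
r = Sxy/√(Sxx·Syy) = 2710.8/√(9513717.36) = 2710.8/3084.431448 = 0.878865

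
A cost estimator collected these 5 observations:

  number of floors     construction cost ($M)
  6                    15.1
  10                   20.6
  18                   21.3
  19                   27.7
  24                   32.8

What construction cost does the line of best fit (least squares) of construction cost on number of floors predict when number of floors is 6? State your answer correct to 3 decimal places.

15.311

n = 5, Σx = 77, Σy = 117.5, Σxy = 1993.5, Σx² = 1397
Sxx = Σx² − (Σx)²/n = 1397 − 1185.8 = 211.2
Sxy = Σxy − (Σx)(Σy)/n = 1993.5 − 1809.5 = 184
b = Sxy/Sxx = 184/211.2 = 0.871212
a = ȳ − b·x̄ = 23.5 − 0.871212·15.4 = 10.083333
ŷ(6) = a + b·6 = 10.083333 + 0.871212·6 = 15.310606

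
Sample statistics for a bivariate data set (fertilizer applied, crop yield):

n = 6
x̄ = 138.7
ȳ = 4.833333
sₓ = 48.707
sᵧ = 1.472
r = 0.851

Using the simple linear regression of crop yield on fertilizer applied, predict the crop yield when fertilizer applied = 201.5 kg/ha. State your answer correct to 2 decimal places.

6.45

b = r · sᵧ/sₓ = 0.851 · 1.472/48.707 = 0.025719
a = ȳ − b·x̄ = 4.833333 − 0.025719·138.7 = 1.266174
ŷ(201.5) = a + b·201.5 = 1.266174 + 0.025719·201.5 = 6.448456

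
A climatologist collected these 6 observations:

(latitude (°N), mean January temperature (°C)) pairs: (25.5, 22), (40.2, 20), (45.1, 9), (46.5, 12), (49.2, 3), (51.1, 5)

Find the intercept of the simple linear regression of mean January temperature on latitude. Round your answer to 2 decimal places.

43.06

n = 6, Σx = 257.6, Σy = 71, Σxy = 2732, Σx² = 11494.4
Sxx = Σx² − (Σx)²/n = 11494.4 − 11059.626667 = 434.773333
Sxy = Σxy − (Σx)(Σy)/n = 2732 − 3048.266667 = -316.266667
b = Sxy/Sxx = -316.266667/434.773333 = -0.727429
a = ȳ − b·x̄ = 11.833333 − (-0.727429)·42.933333 = 43.064279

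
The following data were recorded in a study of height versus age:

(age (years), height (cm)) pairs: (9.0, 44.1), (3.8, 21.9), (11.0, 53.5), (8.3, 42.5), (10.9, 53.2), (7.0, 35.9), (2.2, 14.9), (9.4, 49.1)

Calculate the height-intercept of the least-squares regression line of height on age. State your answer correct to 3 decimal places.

n = 8, Σx = 61.6, Σy = 315.1, Σxy = 2746.87, Σx² = 546.34
Sxx = Σx² − (Σx)²/n = 546.34 − 474.32 = 72.02
Sxy = Σxy − (Σx)(Σy)/n = 2746.87 − 2426.27 = 320.6
b = Sxy/Sxx = 320.6/72.02 = 4.451541
a = ȳ − b·x̄ = 39.3875 − 4.451541·7.7 = 5.110632

5.111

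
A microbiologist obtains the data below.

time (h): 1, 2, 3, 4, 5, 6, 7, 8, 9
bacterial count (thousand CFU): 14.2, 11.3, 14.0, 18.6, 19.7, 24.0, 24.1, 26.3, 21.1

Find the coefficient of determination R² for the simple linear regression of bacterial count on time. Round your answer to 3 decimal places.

n = 9, Σx = 45, Σy = 173.3, Σxy = 964.7, Σx² = 285, Σy² = 3553.09
Sxx = Σx² − (Σx)²/n = 285 − 225 = 60
Sxy = Σxy − (Σx)(Σy)/n = 964.7 − 866.5 = 98.2
Syy = Σy² − (Σy)²/n = 3553.09 − 3336.987778 = 216.102222
R² = Sxy²/(Sxx·Syy) = (98.2)²/(60·216.102222) = 0.743725

0.744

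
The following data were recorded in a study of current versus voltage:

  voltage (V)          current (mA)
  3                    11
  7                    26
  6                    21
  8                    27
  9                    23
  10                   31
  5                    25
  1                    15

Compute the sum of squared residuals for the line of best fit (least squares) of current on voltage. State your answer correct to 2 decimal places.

88.61

n = 8, Σx = 49, Σy = 179, Σxy = 1214, Σx² = 365, Σy² = 4307
Sxx = Σx² − (Σx)²/n = 365 − 300.125 = 64.875
Sxy = Σxy − (Σx)(Σy)/n = 1214 − 1096.375 = 117.625
Syy = Σy² − (Σy)²/n = 4307 − 4005.125 = 301.875
b = Sxy/Sxx = 117.625/64.875 = 1.813102
SSE = Syy − b·Sxy = 301.875 − 1.813102·117.625 = 88.608863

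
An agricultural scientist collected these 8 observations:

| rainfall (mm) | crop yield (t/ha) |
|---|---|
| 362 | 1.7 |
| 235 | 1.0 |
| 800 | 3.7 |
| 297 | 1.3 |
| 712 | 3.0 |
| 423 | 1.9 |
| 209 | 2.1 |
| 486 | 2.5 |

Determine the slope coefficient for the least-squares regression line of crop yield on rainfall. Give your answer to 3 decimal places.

n = 8, Σx = 3524, Σy = 17.2, Σxy = 8790.1, Σx² = 1880228
Sxx = Σx² − (Σx)²/n = 1880228 − 1552322 = 327906
Sxy = Σxy − (Σx)(Σy)/n = 8790.1 − 7576.6 = 1213.5
b = Sxy/Sxx = 1213.5/327906 = 0.003701

0.004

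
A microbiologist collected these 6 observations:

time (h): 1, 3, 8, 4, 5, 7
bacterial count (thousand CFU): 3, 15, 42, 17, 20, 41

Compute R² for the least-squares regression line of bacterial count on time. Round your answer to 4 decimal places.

0.9554

n = 6, Σx = 28, Σy = 138, Σxy = 839, Σx² = 164, Σy² = 4368
Sxx = Σx² − (Σx)²/n = 164 − 130.666667 = 33.333333
Sxy = Σxy − (Σx)(Σy)/n = 839 − 644 = 195
Syy = Σy² − (Σy)²/n = 4368 − 3174 = 1194
R² = Sxy²/(Sxx·Syy) = (195)²/(33.333333·1194) = 0.955402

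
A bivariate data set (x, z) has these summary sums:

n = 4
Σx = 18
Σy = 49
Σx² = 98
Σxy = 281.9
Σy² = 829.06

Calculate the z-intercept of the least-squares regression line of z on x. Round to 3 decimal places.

Sxx = Σx² − (Σx)²/n = 98 − 81 = 17
Sxy = Σxy − (Σx)(Σy)/n = 281.9 − 220.5 = 61.4
b = Sxy/Sxx = 61.4/17 = 3.611765
a = ȳ − b·x̄ = 12.25 − 3.611765·4.5 = -4.002941

-4.003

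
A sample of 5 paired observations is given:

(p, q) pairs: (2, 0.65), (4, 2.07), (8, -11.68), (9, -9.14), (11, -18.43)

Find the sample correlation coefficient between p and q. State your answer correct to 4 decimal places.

n = 5, Σx = 34, Σy = -36.53, Σxy = -368.85, Σx² = 286, Σy² = 564.3343
Sxx = Σx² − (Σx)²/n = 286 − 231.2 = 54.8
Sxy = Σxy − (Σx)(Σy)/n = -368.85 − (-248.404) = -120.446
Syy = Σy² − (Σy)²/n = 564.3343 − 266.88818 = 297.44612
r = Sxy/√(Sxx·Syy) = -120.446/√(16300.047376) = -120.446/127.671639 = -0.943405

-0.9434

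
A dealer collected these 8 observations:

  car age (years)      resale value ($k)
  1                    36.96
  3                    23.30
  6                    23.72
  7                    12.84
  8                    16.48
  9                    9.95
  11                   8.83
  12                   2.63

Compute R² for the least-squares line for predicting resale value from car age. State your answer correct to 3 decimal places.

0.900

n = 8, Σx = 57, Σy = 134.71, Σxy = 689.14, Σx² = 505, Σy² = 3091.9143
Sxx = Σx² − (Σx)²/n = 505 − 406.125 = 98.875
Sxy = Σxy − (Σx)(Σy)/n = 689.14 − 959.80875 = -270.66875
Syy = Σy² − (Σy)²/n = 3091.9143 − 2268.348013 = 823.566288
R² = Sxy²/(Sxx·Syy) = (-270.66875)²/(98.875·823.566288) = 0.899686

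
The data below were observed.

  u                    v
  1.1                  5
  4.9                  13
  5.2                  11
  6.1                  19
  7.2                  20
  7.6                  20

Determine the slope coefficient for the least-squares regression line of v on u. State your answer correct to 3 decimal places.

2.469

n = 6, Σx = 32.1, Σy = 88, Σxy = 538.3, Σx² = 199.07
Sxx = Σx² − (Σx)²/n = 199.07 − 171.735 = 27.335
Sxy = Σxy − (Σx)(Σy)/n = 538.3 − 470.8 = 67.5
b = Sxy/Sxx = 67.5/27.335 = 2.469362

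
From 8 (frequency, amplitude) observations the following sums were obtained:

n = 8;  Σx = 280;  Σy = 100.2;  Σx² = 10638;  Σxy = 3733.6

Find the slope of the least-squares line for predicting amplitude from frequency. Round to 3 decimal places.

Sxx = Σx² − (Σx)²/n = 10638 − 9800 = 838
Sxy = Σxy − (Σx)(Σy)/n = 3733.6 − 3507 = 226.6
b = Sxy/Sxx = 226.6/838 = 0.270406

0.270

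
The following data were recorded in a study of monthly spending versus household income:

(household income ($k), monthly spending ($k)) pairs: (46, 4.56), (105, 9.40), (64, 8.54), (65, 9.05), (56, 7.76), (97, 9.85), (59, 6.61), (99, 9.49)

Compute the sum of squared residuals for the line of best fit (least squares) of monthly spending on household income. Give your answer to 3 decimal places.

8.044

n = 8, Σx = 591, Σy = 65.26, Σxy = 5051.08, Σx² = 47289, Σy² = 554.98
Sxx = Σx² − (Σx)²/n = 47289 − 43660.125 = 3628.875
Sxy = Σxy − (Σx)(Σy)/n = 5051.08 − 4821.0825 = 229.9975
Syy = Σy² − (Σy)²/n = 554.98 − 532.35845 = 22.62155
b = Sxy/Sxx = 229.9975/3628.875 = 0.063380
SSE = Syy − b·Sxy = 22.62155 − 0.063380·229.9975 = 8.044346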